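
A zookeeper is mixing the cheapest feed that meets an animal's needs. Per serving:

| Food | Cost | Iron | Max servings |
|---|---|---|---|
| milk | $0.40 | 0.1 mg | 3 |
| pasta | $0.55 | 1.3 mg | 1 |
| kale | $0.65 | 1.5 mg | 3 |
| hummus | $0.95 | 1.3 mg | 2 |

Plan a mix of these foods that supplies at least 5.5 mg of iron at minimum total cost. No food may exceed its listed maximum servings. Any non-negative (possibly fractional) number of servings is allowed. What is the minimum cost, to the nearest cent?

Cost per mg of iron: pasta $0.4231, kale $0.4333, hummus $0.7308, milk $4.0000.
Take 1 serving of pasta: +1.3 mg iron for $0.55 (total $0.55, still need 4.2 mg).
Take 2.8 servings of kale: +4.2 mg iron for $1.82 (total $2.37, still need 0.0 mg).
Filling from the cheapest source first is optimal under one linear minimum: $2.37.

$2.37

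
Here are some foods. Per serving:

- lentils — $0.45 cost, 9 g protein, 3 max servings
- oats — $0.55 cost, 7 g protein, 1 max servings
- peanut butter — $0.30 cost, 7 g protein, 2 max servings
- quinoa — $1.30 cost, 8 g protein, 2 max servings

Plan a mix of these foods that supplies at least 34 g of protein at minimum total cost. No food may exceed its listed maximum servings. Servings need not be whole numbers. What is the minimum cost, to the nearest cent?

$1.60

Cost per g of protein: peanut butter $0.0429, lentils $0.0500, oats $0.0786, quinoa $0.1625.
Take 2 servings of peanut butter: +14.0 g protein for $0.60 (total $0.60, still need 20.0 g).
Take 2.222 servings of lentils: +20.0 g protein for $1.00 (total $1.60, still need 0.0 g).
Greedy by cheapest-per-g is optimal for a single linear constraint, so the minimum cost is $1.60.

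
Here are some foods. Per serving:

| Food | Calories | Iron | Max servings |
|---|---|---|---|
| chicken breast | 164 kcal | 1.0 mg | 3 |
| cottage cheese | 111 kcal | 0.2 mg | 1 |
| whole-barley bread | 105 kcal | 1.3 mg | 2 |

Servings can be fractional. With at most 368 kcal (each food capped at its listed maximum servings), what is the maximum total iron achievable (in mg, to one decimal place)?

Iron per kcal: whole-barley bread 0.01238, chicken breast 0.006098, cottage cheese 0.001802.
Take 2 servings of whole-barley bread: uses 210 kcal, +2.6 mg iron (running total 2.6 mg).
Take 0.9634 servings of chicken breast: uses 158 kcal, +1.0 mg iron (running total 3.6 mg).
Filling greedily by iron-per-kcal is optimal for one linear limit, giving 3.6 mg.

3.6 mg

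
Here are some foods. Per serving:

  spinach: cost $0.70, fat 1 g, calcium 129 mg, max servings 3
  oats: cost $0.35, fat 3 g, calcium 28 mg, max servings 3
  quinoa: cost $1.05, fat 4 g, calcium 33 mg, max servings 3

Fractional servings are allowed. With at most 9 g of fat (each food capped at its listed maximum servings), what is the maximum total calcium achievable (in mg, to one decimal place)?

Calcium per g fat: spinach 129, oats 9.333, quinoa 8.25.
Take 3 servings of spinach: uses 3 g fat, +387.0 mg calcium (running total 387.0 mg).
Take 2 servings of oats: uses 6 g fat, +56.0 mg calcium (running total 443.0 mg).
Filling greedily by calcium-per-g fat is optimal for one linear limit, giving 443.0 mg.

443.0 mg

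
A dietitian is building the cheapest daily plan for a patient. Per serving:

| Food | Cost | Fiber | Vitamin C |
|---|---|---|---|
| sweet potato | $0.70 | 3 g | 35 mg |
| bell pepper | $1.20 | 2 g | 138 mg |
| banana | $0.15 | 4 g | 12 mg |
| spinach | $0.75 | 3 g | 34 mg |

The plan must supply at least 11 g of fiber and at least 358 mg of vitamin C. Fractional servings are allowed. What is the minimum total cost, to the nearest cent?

Compare the cost at each extreme point of the feasible region.
sweet potato only: max(11/3, 358/35) = 10.23 servings → $7.16.
bell pepper only: max(11/2, 358/138) = 5.5 servings → $6.60.
banana only: max(11/4, 358/12) = 29.83 servings → $4.47.
spinach only: max(11/3, 358/34) = 10.53 servings → $7.90.
sweet potato + bell pepper with both tight: 2.331 servings and 2.003 servings → $4.04.
sweet potato + banana: the both-tight solution has a negative serving — not a feasible corner.
sweet potato + spinach with both targets exact would need a negative amount; discard.
bell pepper + banana with both tight: 2.462 servings and 1.519 servings → $3.18.
bell pepper + spinach with both tight: 2.023 servings and 2.318 servings → $4.17.
banana + spinach: intersection lies outside the first quadrant.
Cheapest feasible corner: $3.18.

$3.18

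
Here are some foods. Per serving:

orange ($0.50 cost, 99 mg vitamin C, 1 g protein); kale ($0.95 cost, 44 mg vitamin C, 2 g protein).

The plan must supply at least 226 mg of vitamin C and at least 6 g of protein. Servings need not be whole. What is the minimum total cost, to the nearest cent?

$2.88

At the optimum either one food covers both requirements or two foods hit both targets exactly; no other combination can be cheaper.
orange only: max(226/99, 6/1) = 6 servings → $3.00.
kale only: max(226/44, 6/2) = 5.136 servings → $4.88.
orange + kale with both tight: 1.221 servings and 2.39 servings → $2.88.
Cheapest feasible corner: $2.88.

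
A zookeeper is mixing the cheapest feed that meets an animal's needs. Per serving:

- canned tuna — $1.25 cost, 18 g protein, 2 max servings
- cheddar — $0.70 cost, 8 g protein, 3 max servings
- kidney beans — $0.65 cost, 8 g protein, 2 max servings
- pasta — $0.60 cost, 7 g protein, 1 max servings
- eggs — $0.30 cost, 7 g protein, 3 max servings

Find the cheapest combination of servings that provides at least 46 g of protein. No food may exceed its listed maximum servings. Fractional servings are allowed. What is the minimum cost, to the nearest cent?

$2.64

Cost per g of protein: eggs $0.0429, canned tuna $0.0694, kidney beans $0.0813, pasta $0.0857, cheddar $0.0875.
Take 3 servings of eggs: +21.0 g protein for $0.90 (total $0.90, still need 25.0 g).
Take 1.389 servings of canned tuna: +25.0 g protein for $1.74 (total $2.64, still need 0.0 g).
Greedy by cheapest-per-g is optimal for a single linear constraint, so the minimum cost is $2.64.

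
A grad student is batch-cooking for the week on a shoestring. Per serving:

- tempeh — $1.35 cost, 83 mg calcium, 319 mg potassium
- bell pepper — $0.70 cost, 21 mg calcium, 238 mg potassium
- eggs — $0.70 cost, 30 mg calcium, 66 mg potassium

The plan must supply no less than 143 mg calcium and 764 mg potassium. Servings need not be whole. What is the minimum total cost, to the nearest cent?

Minimising a linear cost over {calcium ≥ 143, potassium ≥ 764, servings ≥ 0} — the optimum is at a vertex, using one or two foods.
tempeh only: max(143/83, 764/319) = 2.395 servings → $3.23.
bell pepper only: max(143/21, 764/238) = 6.81 servings → $4.77.
eggs only: max(143/30, 764/66) = 11.58 servings → $8.10.
tempeh + bell pepper with both tight: 1.378 servings and 1.363 servings → $2.81.
tempeh + eggs with both targets exact would need a negative amount; discard.
bell pepper + eggs with both tight: 2.343 servings and 3.127 servings → $3.83.
Cheapest feasible corner: $2.81.

$2.81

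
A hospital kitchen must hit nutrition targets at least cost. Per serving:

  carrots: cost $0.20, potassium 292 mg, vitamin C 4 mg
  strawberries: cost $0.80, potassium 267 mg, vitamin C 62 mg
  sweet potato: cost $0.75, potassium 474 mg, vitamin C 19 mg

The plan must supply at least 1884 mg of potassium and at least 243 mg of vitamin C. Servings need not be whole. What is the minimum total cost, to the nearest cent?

$3.59

carrots only: max(1884/292, 243/4) = 60.75 servings → $12.15.
strawberries only: max(1884/267, 243/62) = 7.056 servings → $5.64.
sweet potato only: max(1884/474, 243/19) = 12.79 servings → $9.59.
carrots + strawberries with both tight: 3.048 servings and 3.723 servings → $3.59.
carrots + sweet potato with both targets exact would need a negative amount; discard.
strawberries + sweet potato with both tight: 3.265 servings and 2.136 servings → $4.21.
So the least-cost plan costs $3.59.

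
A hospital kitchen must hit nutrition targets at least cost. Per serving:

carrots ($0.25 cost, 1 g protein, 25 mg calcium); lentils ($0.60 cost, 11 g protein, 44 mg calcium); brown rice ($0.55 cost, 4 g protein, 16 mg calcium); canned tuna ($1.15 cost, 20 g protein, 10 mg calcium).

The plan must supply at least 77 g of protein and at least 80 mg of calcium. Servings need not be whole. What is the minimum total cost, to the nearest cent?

Two binding constraints pin down two serving amounts, so the optimal mix uses at most two foods. The candidates are each food alone (scaled to the tighter of protein/calcium) and each pair with both constraints tight.
carrots only: max(77/1, 80/25) = 77 servings → $19.25.
lentils only: max(77/11, 80/44) = 7 servings → $4.20.
brown rice only: max(77/4, 80/16) = 19.25 servings → $10.59.
canned tuna only: max(77/20, 80/10) = 8 servings → $9.20.
carrots + lentils: the both-tight solution has a negative serving — not a feasible corner.
carrots + brown rice with both targets exact would need a negative amount; discard.
carrots + canned tuna with both tight: 1.694 servings and 3.765 servings → $4.75.
lentils + brown rice (both tight): parallel constraints — no distinct corner.
lentils + canned tuna with both tight: 1.078 servings and 3.257 servings → $4.39.
brown rice + canned tuna with both tight: 2.964 servings and 3.257 servings → $5.38.
So the least-cost plan costs $4.20.

$4.20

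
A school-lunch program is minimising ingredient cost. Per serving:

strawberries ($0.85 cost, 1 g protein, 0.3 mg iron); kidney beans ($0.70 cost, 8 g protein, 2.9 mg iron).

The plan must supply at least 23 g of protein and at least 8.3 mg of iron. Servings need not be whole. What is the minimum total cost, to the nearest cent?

At the optimum either one food covers both requirements or two foods hit both targets exactly; no other combination can be cheaper.
strawberries only: max(23/1, 8.3/0.3) = 27.67 servings → $23.52.
kidney beans only: max(23/8, 8.3/2.9) = 2.875 servings → $2.01.
strawberries + kidney beans with both tight: 0.6 servings and 2.8 servings → $2.47.
Cheapest feasible corner: $2.01.

$2.01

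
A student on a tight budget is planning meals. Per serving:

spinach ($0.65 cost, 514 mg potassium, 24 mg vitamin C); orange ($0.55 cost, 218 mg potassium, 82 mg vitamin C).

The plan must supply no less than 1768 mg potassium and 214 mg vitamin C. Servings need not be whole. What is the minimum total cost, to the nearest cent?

This is a tiny linear program; its minimum lies at a vertex of the feasible set. List the vertices and price them.
spinach only: max(1768/514, 214/24) = 8.917 servings → $5.80.
orange only: max(1768/218, 214/82) = 8.11 servings → $4.46.
spinach + orange with both tight: 2.663 servings and 1.83 servings → $2.74.
Cheapest feasible corner: $2.74.

$2.74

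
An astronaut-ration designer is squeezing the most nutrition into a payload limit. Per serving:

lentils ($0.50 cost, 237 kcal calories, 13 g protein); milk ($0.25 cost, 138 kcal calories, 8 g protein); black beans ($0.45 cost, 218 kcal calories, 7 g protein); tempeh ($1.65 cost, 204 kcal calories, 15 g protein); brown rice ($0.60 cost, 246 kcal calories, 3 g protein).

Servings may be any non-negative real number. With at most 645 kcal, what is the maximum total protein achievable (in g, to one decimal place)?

47.4 g

Protein per kcal: tempeh 0.07353, milk 0.05797, lentils 0.05485, black beans 0.03211, brown rice 0.0122.
With no serving limits, spend the whole calories allowance on tempeh: 645 kcal / 204 kcal × 15 g = 47.4 g.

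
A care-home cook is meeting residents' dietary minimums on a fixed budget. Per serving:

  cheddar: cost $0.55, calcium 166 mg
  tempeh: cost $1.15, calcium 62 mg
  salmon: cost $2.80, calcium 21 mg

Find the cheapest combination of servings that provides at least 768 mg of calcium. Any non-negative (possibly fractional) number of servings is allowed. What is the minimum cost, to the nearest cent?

Cost per mg of calcium: cheddar $0.0033, tempeh $0.0185, salmon $0.1333.
With no serving limits, use only cheddar: 768 mg / 166 mg = 4.627 servings × $0.55 = $2.54.

$2.54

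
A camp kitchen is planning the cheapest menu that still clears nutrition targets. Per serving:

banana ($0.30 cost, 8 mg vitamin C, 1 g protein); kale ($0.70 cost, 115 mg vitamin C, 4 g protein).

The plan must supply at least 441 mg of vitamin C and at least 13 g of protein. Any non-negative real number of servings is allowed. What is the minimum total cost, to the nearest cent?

Compare the cost at each extreme point of the feasible region.
banana only: max(441/8, 13/1) = 55.12 servings → $16.54.
kale only: max(441/115, 13/4) = 3.835 servings → $2.68.
banana + kale: the both-tight solution has a negative serving — not a feasible corner.
The minimum over all feasible corners is $2.68.

$2.68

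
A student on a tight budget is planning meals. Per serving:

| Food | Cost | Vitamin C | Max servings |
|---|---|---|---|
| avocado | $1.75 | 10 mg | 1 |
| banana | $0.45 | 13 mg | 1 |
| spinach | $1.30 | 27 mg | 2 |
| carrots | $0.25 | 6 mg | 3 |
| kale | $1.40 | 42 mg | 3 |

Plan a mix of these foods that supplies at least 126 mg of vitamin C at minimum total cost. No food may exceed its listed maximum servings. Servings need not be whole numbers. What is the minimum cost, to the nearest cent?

$4.20

Cost per mg of vitamin C: kale $0.0333, banana $0.0346, carrots $0.0417, spinach $0.0481, avocado $0.1750.
Take 3 servings of kale: +126.0 mg vitamin C for $4.20 (total $4.20, still need 0.0 mg).
Filling from the cheapest source first is optimal under one linear minimum: $4.20.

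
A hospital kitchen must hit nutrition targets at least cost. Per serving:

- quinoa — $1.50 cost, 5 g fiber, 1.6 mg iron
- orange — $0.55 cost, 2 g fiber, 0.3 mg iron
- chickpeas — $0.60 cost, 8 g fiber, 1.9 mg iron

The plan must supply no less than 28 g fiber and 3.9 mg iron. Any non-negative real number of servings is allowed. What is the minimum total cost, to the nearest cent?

$2.10

This is a tiny linear program; its minimum lies at a vertex of the feasible set. List the vertices and price them.
quinoa only: max(28/5, 3.9/1.6) = 5.6 servings → $8.40.
orange only: max(28/2, 3.9/0.3) = 14 servings → $7.70.
chickpeas only: max(28/8, 3.9/1.9) = 3.5 servings → $2.10.
quinoa + orange: intersection lies outside the first quadrant.
quinoa + chickpeas: intersection lies outside the first quadrant.
orange + chickpeas: the both-tight solution has a negative serving — not a feasible corner.
Cheapest feasible corner: $2.10.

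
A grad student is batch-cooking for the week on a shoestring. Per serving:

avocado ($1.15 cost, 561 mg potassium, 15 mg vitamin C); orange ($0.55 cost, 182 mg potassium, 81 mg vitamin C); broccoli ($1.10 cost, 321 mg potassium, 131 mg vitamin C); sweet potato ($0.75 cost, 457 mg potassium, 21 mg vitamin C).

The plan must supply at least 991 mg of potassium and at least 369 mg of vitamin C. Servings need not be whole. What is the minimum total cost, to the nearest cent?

$2.75

An LP optimum is at a vertex; with two nutrient constraints at most two foods are used. Check each candidate.
avocado only: max(991/561, 369/15) = 24.6 servings → $28.29.
orange only: max(991/182, 369/81) = 5.445 servings → $2.99.
broccoli only: max(991/321, 369/131) = 3.087 servings → $3.40.
sweet potato only: max(991/457, 369/21) = 17.57 servings → $13.18.
avocado + orange with both tight: 0.307 servings and 4.499 servings → $2.83.
avocado + broccoli with both tight: 0.1656 servings and 2.798 servings → $3.27.
avocado + sweet potato: the both-tight solution has a negative serving — not a feasible corner.
orange + broccoli with both targets exact would need a negative amount; discard.
orange + sweet potato with both tight: 4.453 servings and 0.395 servings → $2.75.
broccoli + sweet potato with both tight: 2.782 servings and 0.2141 servings → $3.22.
The minimum over all feasible corners is $2.75.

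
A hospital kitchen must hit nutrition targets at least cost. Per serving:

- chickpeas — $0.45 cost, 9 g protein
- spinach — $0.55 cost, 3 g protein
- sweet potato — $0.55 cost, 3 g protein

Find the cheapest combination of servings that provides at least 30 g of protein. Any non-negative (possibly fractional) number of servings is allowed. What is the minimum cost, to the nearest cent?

$1.50

Cost per g of protein: chickpeas $0.0500, spinach $0.1833, sweet potato $0.1833.
With no serving limits, use only chickpeas: 30 g / 9 g = 3.333 servings × $0.45 = $1.50.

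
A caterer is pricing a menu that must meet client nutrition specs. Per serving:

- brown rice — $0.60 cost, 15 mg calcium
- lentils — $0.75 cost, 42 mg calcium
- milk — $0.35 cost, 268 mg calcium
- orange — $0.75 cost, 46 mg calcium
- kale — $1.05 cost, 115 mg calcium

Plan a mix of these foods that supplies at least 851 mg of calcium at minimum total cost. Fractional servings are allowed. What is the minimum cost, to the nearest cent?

$1.11

Cost per mg of calcium: milk $0.0013, kale $0.0091, orange $0.0163, lentils $0.0179, brown rice $0.0400.
With no serving limits, use only milk: 851 mg / 268 mg = 3.175 servings × $0.35 = $1.11.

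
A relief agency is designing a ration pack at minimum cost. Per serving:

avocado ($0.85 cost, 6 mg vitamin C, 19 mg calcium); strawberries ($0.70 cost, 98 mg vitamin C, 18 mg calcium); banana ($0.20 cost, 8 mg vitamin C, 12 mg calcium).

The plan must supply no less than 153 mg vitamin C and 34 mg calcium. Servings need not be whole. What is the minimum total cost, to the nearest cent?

$1.17

avocado only: max(153/6, 34/19) = 25.5 servings → $21.68.
strawberries only: max(153/98, 34/18) = 1.889 servings → $1.32.
banana only: max(153/8, 34/12) = 19.12 servings → $3.83.
avocado + strawberries with both tight: 0.3295 servings and 1.541 servings → $1.36.
avocado + banana with both targets exact would need a negative amount; discard.
strawberries + banana with both tight: 1.516 servings and 0.5601 servings → $1.17.
So the least-cost plan costs $1.17.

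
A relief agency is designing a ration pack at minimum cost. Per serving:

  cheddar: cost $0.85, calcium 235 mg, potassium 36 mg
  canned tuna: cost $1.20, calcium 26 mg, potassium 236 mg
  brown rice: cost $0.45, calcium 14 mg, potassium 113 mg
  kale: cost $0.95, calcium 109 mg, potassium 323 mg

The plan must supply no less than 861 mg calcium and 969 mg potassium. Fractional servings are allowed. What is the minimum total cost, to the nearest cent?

A basic optimal solution has at most two foods positive. Try each food alone and each pair with both targets met exactly.
cheddar only: max(861/235, 969/36) = 26.92 servings → $22.88.
canned tuna only: max(861/26, 969/236) = 33.12 servings → $39.74.
brown rice only: max(861/14, 969/113) = 61.5 servings → $27.68.
kale only: max(861/109, 969/323) = 7.899 servings → $7.50.
cheddar + canned tuna with both tight: 3.265 servings and 3.608 servings → $7.10.
cheddar + brown rice with both tight: 3.214 servings and 7.551 servings → $6.13.
cheddar + kale with both tight: 2.396 servings and 2.733 servings → $4.63.
canned tuna + brown rice with both targets exact would need a negative amount; discard.
canned tuna + kale with both targets exact would need a negative amount; discard.
brown rice + kale: the both-tight solution has a negative serving — not a feasible corner.
Cheapest feasible corner: $4.63.

$4.63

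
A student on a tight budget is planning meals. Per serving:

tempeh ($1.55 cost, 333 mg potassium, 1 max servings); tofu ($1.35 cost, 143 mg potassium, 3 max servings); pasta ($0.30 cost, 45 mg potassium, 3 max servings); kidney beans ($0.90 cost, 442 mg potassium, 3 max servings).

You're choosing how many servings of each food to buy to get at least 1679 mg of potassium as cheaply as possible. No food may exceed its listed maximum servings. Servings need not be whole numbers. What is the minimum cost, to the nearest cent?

Cost per mg of potassium: kidney beans $0.0020, tempeh $0.0047, pasta $0.0067, tofu $0.0094.
Take 3 servings of kidney beans: +1326.0 mg potassium for $2.70 (total $2.70, still need 353.0 mg).
Take 1 serving of tempeh: +333.0 mg potassium for $1.55 (total $4.25, still need 20.0 mg).
Take 0.4444 servings of pasta: +20.0 mg potassium for $0.13 (total $4.38, still need 0.0 mg).
Greedy by cheapest-per-mg is optimal for a single linear constraint, so the minimum cost is $4.38.

$4.38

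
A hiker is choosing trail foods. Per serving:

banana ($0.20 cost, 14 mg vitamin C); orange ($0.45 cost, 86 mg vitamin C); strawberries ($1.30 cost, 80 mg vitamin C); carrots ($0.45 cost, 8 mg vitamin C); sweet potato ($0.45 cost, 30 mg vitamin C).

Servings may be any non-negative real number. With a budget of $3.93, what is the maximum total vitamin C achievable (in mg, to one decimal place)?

751.1 mg

Vitamin C per dollar: orange 191.1, banana 70, sweet potato 66.67, strawberries 61.54, carrots 17.78.
With no serving limits, spend the whole cost allowance on orange: $3.93 / $0.45 × 86 mg = 751.1 mg.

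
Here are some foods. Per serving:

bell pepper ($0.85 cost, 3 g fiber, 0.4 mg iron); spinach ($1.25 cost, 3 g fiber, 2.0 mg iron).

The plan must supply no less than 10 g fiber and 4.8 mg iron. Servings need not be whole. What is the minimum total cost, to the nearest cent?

Compare the cost at each extreme point of the feasible region.
bell pepper only: max(10/3, 4.8/0.4) = 12 servings → $10.20.
spinach only: max(10/3, 4.8/2.0) = 3.333 servings → $4.17.
bell pepper + spinach with both tight: 1.167 servings and 2.167 servings → $3.70.
So the least-cost plan costs $3.70.

$3.70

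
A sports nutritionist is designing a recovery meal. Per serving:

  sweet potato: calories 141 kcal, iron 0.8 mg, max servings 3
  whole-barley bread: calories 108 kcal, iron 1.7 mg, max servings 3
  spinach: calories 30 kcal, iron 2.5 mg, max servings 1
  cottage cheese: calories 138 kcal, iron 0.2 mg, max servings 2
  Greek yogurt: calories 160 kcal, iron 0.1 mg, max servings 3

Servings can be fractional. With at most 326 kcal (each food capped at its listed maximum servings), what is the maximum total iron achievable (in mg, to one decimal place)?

7.2 mg

Iron per kcal: spinach 0.08333, whole-barley bread 0.01574, sweet potato 0.005674, cottage cheese 0.001449, Greek yogurt 0.000625.
Take 1 serving of spinach: uses 30 kcal, +2.5 mg iron (running total 2.5 mg).
Take 2.741 servings of whole-barley bread: uses 296 kcal, +4.7 mg iron (running total 7.2 mg).
Filling greedily by iron-per-kcal is optimal for one linear limit, giving 7.2 mg.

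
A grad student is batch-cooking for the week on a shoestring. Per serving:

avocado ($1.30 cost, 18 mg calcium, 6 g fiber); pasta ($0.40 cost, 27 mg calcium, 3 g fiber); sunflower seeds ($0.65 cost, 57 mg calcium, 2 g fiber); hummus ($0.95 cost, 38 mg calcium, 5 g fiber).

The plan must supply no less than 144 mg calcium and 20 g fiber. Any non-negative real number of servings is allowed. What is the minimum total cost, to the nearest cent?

An LP optimum is at a vertex; with two nutrient constraints at most two foods are used. Check each candidate.
avocado only: max(144/18, 20/6) = 8 servings → $10.40.
pasta only: max(144/27, 20/3) = 6.667 servings → $2.67.
sunflower seeds only: max(144/57, 20/2) = 10 servings → $6.50.
hummus only: max(144/38, 20/5) = 4 servings → $3.80.
avocado + pasta with both tight: 1 serving and 4.667 servings → $3.17.
avocado + sunflower seeds with both tight: 2.784 servings and 1.647 servings → $4.69.
avocado + hummus with both tight: 0.2899 servings and 3.652 servings → $3.85.
pasta + sunflower seeds with both targets exact would need a negative amount; discard.
pasta + hummus with both targets exact would need a negative amount; discard.
sunflower seeds + hummus with both targets exact would need a negative amount; discard.
Cheapest feasible corner: $2.67.

$2.67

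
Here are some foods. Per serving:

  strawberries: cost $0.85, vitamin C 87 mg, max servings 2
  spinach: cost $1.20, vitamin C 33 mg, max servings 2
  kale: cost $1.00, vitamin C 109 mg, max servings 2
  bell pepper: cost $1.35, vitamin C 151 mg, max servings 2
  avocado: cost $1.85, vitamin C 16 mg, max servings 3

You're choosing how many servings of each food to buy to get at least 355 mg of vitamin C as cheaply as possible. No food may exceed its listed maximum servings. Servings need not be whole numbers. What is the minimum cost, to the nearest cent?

Cost per mg of vitamin C: bell pepper $0.0089, kale $0.0092, strawberries $0.0098, spinach $0.0364, avocado $0.1156.
Take 2 servings of bell pepper: +302.0 mg vitamin C for $2.70 (total $2.70, still need 53.0 mg).
Take 0.4862 servings of kale: +53.0 mg vitamin C for $0.49 (total $3.19, still need 0.0 mg).
Filling from the cheapest source first is optimal under one linear minimum: $3.19.

$3.19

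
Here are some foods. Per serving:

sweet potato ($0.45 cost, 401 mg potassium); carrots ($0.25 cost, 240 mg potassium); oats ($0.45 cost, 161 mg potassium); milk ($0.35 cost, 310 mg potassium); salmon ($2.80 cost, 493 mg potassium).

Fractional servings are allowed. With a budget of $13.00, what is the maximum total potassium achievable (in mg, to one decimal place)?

12480.0 mg

Potassium per dollar: carrots 960, sweet potato 891.1, milk 885.7, oats 357.8, salmon 176.1.
With no serving limits, spend the whole cost allowance on carrots: $13.00 / $0.25 × 240 mg = 12480.0 mg.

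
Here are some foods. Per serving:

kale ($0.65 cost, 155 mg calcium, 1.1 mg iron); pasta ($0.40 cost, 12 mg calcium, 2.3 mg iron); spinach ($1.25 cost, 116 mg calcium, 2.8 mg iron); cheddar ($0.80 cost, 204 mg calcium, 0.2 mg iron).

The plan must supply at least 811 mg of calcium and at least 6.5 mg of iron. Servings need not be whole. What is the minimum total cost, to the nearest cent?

A basic optimal solution has at most two foods positive. Try each food alone and each pair with both targets met exactly.
kale only: max(811/155, 6.5/1.1) = 5.909 servings → $3.84.
pasta only: max(811/12, 6.5/2.3) = 67.58 servings → $27.03.
spinach only: max(811/116, 6.5/2.8) = 6.991 servings → $8.74.
cheddar only: max(811/204, 6.5/0.2) = 32.5 servings → $26.00.
kale + pasta with both tight: 5.206 servings and 0.3361 servings → $3.52.
kale + spinach with both tight: 4.95 servings and 0.3766 servings → $3.69.
kale + cheddar: the both-tight solution has a negative serving — not a feasible corner.
pasta + spinach: the both-tight solution has a negative serving — not a feasible corner.
pasta + cheddar with both tight: 2.493 servings and 3.829 servings → $4.06.
spinach + cheddar with both tight: 2.124 servings and 2.768 servings → $4.87.
So the least-cost plan costs $3.52.

$3.52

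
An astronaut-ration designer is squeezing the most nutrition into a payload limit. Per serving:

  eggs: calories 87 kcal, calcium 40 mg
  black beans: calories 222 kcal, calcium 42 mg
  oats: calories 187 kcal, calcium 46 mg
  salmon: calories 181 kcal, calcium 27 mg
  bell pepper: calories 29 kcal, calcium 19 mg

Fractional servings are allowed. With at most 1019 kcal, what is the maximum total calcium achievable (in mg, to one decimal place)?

Calcium per kcal: bell pepper 0.6552, eggs 0.4598, oats 0.246, black beans 0.1892, salmon 0.1492.
With no serving limits, spend the whole calories allowance on bell pepper: 1019 kcal / 29 kcal × 19 mg = 667.6 mg.

667.6 mg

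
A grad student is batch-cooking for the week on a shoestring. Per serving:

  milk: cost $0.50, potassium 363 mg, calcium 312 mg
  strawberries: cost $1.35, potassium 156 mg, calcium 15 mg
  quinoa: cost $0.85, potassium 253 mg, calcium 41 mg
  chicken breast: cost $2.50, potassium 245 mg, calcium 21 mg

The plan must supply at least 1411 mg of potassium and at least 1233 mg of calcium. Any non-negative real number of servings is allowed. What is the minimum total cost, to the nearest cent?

$1.98

A basic optimal solution has at most two foods positive. Try each food alone and each pair with both targets met exactly.
milk only: max(1411/363, 1233/312) = 3.952 servings → $1.98.
strawberries only: max(1411/156, 1233/15) = 82.2 servings → $110.97.
quinoa only: max(1411/253, 1233/41) = 30.07 servings → $25.56.
chicken breast only: max(1411/245, 1233/21) = 58.71 servings → $146.79.
milk + strawberries: intersection lies outside the first quadrant.
milk + quinoa: the both-tight solution has a negative serving — not a feasible corner.
milk + chicken breast: the both-tight solution has a negative serving — not a feasible corner.
strawberries + quinoa: the both-tight solution has a negative serving — not a feasible corner.
strawberries + chicken breast: the both-tight solution has a negative serving — not a feasible corner.
quinoa + chicken breast: intersection lies outside the first quadrant.
So the least-cost plan costs $1.98.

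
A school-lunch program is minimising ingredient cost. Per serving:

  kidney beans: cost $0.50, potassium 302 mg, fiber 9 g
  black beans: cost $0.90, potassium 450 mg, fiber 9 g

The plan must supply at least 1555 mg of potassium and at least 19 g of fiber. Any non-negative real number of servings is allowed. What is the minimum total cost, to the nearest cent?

$2.57

An LP optimum is at a vertex; with two nutrient constraints at most two foods are used. Check each candidate.
kidney beans only: max(1555/302, 19/9) = 5.149 servings → $2.57.
black beans only: max(1555/450, 19/9) = 3.456 servings → $3.11.
kidney beans + black beans with both targets exact would need a negative amount; discard.
Cheapest feasible corner: $2.57.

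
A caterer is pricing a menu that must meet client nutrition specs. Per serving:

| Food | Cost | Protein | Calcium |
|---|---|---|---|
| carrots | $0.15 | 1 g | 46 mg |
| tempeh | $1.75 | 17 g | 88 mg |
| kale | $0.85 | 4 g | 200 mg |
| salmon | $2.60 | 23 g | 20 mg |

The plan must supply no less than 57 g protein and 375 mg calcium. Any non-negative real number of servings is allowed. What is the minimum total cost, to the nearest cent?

$5.96

A basic optimal solution has at most two foods positive. Try each food alone and each pair with both targets met exactly.
carrots only: max(57/1, 375/46) = 57 servings → $8.55.
tempeh only: max(57/17, 375/88) = 4.261 servings → $7.46.
kale only: max(57/4, 375/200) = 14.25 servings → $12.11.
salmon only: max(57/23, 375/20) = 18.75 servings → $48.75.
carrots + tempeh with both tight: 1.958 servings and 3.238 servings → $5.96.
carrots + kale: intersection lies outside the first quadrant.
carrots + salmon with both tight: 7.211 servings and 2.165 servings → $6.71.
tempeh + kale with both tight: 3.248 servings and 0.4459 servings → $6.06.
tempeh + salmon: intersection lies outside the first quadrant.
kale + salmon with both tight: 1.656 servings and 2.19 servings → $7.10.
So the least-cost plan costs $5.96.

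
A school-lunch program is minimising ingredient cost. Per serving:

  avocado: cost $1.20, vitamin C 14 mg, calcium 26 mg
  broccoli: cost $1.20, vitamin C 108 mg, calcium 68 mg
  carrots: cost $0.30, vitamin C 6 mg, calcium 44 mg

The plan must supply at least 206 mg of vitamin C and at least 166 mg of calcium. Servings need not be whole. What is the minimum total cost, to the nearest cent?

Compare the cost at each extreme point of the feasible region.
avocado only: max(206/14, 166/26) = 14.71 servings → $17.66.
broccoli only: max(206/108, 166/68) = 2.441 servings → $2.93.
carrots only: max(206/6, 166/44) = 34.33 servings → $10.30.
avocado + broccoli with both tight: 2.112 servings and 1.634 servings → $4.49.
avocado + carrots: intersection lies outside the first quadrant.
broccoli + carrots with both tight: 1.857 servings and 0.9024 servings → $2.50.
So the least-cost plan costs $2.50.

$2.50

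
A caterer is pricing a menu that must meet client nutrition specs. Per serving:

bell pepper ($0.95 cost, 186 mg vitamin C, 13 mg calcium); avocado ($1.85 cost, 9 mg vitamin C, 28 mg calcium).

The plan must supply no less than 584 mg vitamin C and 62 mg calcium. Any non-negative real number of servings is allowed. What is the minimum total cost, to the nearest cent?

At the optimum either one food covers both requirements or two foods hit both targets exactly; no other combination can be cheaper.
bell pepper only: max(584/186, 62/13) = 4.769 servings → $4.53.
avocado only: max(584/9, 62/28) = 64.89 servings → $120.04.
bell pepper + avocado with both tight: 3.102 servings and 0.7739 servings → $4.38.
So the least-cost plan costs $4.38.

$4.38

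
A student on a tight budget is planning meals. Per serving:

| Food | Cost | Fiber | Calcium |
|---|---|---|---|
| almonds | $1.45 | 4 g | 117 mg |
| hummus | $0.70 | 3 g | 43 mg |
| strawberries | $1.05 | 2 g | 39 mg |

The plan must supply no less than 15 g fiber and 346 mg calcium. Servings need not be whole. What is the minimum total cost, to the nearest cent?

$4.63

The cheapest plan sits at a corner of the feasible region — with two constraints it uses at most two foods.
almonds only: max(15/4, 346/117) = 3.75 servings → $5.44.
hummus only: max(15/3, 346/43) = 8.047 servings → $5.63.
strawberries only: max(15/2, 346/39) = 8.872 servings → $9.32.
almonds + hummus with both tight: 2.196 servings and 2.073 servings → $4.63.
almonds + strawberries with both tight: 1.372 servings and 4.756 servings → $6.98.
hummus + strawberries: intersection lies outside the first quadrant.
So the least-cost plan costs $4.63.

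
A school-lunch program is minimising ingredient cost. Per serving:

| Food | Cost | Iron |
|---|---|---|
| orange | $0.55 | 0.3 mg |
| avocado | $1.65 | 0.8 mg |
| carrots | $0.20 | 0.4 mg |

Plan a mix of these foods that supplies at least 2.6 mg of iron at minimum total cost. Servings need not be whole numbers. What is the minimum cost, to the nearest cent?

$1.30

Cost per mg of iron: carrots $0.5000, orange $1.8333, avocado $2.0625.
With no serving limits, use only carrots: 2.6 mg / 0.4 mg = 6.5 servings × $0.20 = $1.30.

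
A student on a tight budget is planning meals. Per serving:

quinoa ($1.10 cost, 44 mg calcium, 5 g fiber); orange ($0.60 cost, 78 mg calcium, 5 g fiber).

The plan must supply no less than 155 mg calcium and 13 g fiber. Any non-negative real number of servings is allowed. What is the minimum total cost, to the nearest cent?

The cheapest plan sits at a corner of the feasible region — with two constraints it uses at most two foods.
quinoa only: max(155/44, 13/5) = 3.523 servings → $3.88.
orange only: max(155/78, 13/5) = 2.6 servings → $1.56.
quinoa + orange with both tight: 1.406 servings and 1.194 servings → $2.26.
So the least-cost plan costs $1.56.

$1.56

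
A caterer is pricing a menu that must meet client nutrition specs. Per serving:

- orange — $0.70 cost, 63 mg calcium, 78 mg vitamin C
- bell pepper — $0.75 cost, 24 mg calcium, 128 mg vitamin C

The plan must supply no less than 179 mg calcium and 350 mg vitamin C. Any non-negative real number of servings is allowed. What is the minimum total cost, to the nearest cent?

This is a tiny linear program; its minimum lies at a vertex of the feasible set. List the vertices and price them.
orange only: max(179/63, 350/78) = 4.487 servings → $3.14.
bell pepper only: max(179/24, 350/128) = 7.458 servings → $5.59.
orange + bell pepper with both tight: 2.344 servings and 1.306 servings → $2.62.
Cheapest feasible corner: $2.62.

$2.62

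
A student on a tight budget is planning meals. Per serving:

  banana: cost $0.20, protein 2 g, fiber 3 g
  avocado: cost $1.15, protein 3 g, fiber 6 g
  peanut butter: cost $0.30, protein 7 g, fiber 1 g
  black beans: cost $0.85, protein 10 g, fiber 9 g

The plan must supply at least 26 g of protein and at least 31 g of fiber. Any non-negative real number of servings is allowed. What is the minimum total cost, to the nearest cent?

At the optimum either one food covers both requirements or two foods hit both targets exactly; no other combination can be cheaper.
banana only: max(26/2, 31/3) = 13 servings → $2.60.
avocado only: max(26/3, 31/6) = 8.667 servings → $9.97.
peanut butter only: max(26/7, 31/1) = 31 servings → $9.30.
black beans only: max(26/10, 31/9) = 3.444 servings → $2.93.
banana + avocado: the both-tight solution has a negative serving — not a feasible corner.
banana + peanut butter with both tight: 10.05 servings and 0.8421 servings → $2.26.
banana + black beans with both tight: 6.333 servings and 1.333 servings → $2.40.
avocado + peanut butter with both tight: 4.897 servings and 1.615 servings → $6.12.
avocado + black beans with both tight: 2.303 servings and 1.909 servings → $4.27.
peanut butter + black beans: intersection lies outside the first quadrant.
Cheapest feasible corner: $2.26.

$2.26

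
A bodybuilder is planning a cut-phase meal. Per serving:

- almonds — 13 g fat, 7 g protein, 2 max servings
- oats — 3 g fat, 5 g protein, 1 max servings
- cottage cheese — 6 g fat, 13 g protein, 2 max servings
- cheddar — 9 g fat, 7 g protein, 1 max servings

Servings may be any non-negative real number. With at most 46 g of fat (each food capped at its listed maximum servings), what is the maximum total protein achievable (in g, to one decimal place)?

49.8 g

Protein per g fat: cottage cheese 2.167, oats 1.667, cheddar 0.7778, almonds 0.5385.
Take 2 servings of cottage cheese: uses 12 g fat, +26.0 g protein (running total 26.0 g).
Take 1 serving of oats: uses 3 g fat, +5.0 g protein (running total 31.0 g).
Take 1 serving of cheddar: uses 9 g fat, +7.0 g protein (running total 38.0 g).
Take 1.692 servings of almonds: uses 22 g fat, +11.8 g protein (running total 49.8 g).
Greedy by best ratio exhausts the fat allowance optimally: 49.8 g.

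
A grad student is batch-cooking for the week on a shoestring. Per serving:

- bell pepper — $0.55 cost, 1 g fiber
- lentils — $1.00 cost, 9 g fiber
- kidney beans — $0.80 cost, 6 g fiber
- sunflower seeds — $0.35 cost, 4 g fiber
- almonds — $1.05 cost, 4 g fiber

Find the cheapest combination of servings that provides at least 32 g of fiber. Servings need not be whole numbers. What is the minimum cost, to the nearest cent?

$2.80

Cost per g of fiber: sunflower seeds $0.0875, lentils $0.1111, kidney beans $0.1333, almonds $0.2625, bell pepper $0.5500.
With no serving limits, use only sunflower seeds: 32 g / 4 g = 8 servings × $0.35 = $2.80.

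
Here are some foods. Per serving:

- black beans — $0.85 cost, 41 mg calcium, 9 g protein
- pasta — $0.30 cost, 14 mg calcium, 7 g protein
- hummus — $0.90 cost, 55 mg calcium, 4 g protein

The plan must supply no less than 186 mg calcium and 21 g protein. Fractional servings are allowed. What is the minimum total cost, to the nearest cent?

$3.13

Two binding constraints pin down two serving amounts, so the optimal mix uses at most two foods. The candidates are each food alone (scaled to the tighter of calcium/protein) and each pair with both constraints tight.
black beans only: max(186/41, 21/9) = 4.537 servings → $3.86.
pasta only: max(186/14, 21/7) = 13.29 servings → $3.99.
hummus only: max(186/55, 21/4) = 5.25 servings → $4.72.
black beans + pasta: intersection lies outside the first quadrant.
black beans + hummus with both tight: 1.242 servings and 2.456 servings → $3.27.
pasta + hummus with both tight: 1.249 servings and 3.064 servings → $3.13.
The minimum over all feasible corners is $3.13.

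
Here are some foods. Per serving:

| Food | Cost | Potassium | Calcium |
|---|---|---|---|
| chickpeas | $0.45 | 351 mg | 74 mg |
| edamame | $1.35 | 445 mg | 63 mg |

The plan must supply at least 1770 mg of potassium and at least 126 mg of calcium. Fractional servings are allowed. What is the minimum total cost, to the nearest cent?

$2.27

Two binding constraints pin down two serving amounts, so the optimal mix uses at most two foods. The candidates are each food alone (scaled to the tighter of potassium/calcium) and each pair with both constraints tight.
chickpeas only: max(1770/351, 126/74) = 5.043 servings → $2.27.
edamame only: max(1770/445, 126/63) = 3.978 servings → $5.37.
chickpeas + edamame: intersection lies outside the first quadrant.
So the least-cost plan costs $2.27.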